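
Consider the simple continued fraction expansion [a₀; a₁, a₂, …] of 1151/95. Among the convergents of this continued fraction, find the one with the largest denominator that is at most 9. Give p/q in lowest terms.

List convergents until the denominator exceeds the bound:
a_0 = 12: 12/1  (≤ bound)
a_1 = 8: 97/8  (≤ bound)
a_2 = 1: 109/9  (≤ bound)
a_3 = 1: 206/17  (> 9, stop)

109/9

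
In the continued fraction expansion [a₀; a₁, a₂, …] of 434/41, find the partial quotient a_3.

2

Repeatedly divide and take the remainder:
434 = 10·41 + 24, so a_0 = 10
41 = 1·24 + 17, so a_1 = 1
24 = 1·17 + 7, so a_2 = 1
17 = 2·7 + 3, so a_3 = 2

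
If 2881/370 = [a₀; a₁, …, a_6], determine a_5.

6

Apply division with remainder until the remainder is 0:
⌊2881/370⌋ = 7, remainder 291
⌊370/291⌋ = 1, remainder 79
⌊291/79⌋ = 3, remainder 54
⌊79/54⌋ = 1, remainder 25
⌊54/25⌋ = 2, remainder 4
⌊25/4⌋ = 6, remainder 1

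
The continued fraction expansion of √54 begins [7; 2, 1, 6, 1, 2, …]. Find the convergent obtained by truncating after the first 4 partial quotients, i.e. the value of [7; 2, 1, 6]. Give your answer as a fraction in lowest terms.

Start with 6.
1 + 1/(6/1) = 1 + 1/6 = 7/6
2 + 1/(7/6) = 2 + 6/7 = 20/7
7 + 1/(20/7) = 7 + 7/20 = 147/20

147/20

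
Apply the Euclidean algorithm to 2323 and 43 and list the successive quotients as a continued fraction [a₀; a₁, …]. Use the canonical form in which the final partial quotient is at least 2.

[54; 43]

Run the Euclidean algorithm, recording each quotient:
2323 ÷ 43 → quotient 54, remainder 1
43 ÷ 1 → quotient 43, remainder 0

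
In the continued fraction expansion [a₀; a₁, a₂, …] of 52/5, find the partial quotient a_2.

Apply division with remainder until the remainder is 0:
52 ÷ 5 → quotient 10, remainder 2
5 ÷ 2 → quotient 2, remainder 1
2 ÷ 1 → quotient 2, remainder 0

2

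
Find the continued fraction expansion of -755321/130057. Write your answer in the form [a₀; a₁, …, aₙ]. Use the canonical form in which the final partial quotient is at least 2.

[-6; 5, 5, 18, 1, 36, 3, 2]

-755321 ÷ 130057 → quotient -6, remainder 25021
130057 ÷ 25021 → quotient 5, remainder 4952
25021 ÷ 4952 → quotient 5, remainder 261
4952 ÷ 261 → quotient 18, remainder 254
261 ÷ 254 → quotient 1, remainder 7
254 ÷ 7 → quotient 36, remainder 2
7 ÷ 2 → quotient 3, remainder 1
2 ÷ 1 → quotient 2, remainder 0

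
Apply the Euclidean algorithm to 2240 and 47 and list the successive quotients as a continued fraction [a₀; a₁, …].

Repeatedly divide and take the remainder:
⌊2240/47⌋ = 47, remainder 31
⌊47/31⌋ = 1, remainder 16
⌊31/16⌋ = 1, remainder 15
⌊16/15⌋ = 1, remainder 1
⌊15/1⌋ = 15, remainder 0

[47; 1, 1, 1, 15]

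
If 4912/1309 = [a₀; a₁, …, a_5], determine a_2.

3

⌊4912/1309⌋ = 3, remainder 985
⌊1309/985⌋ = 1, remainder 324
⌊985/324⌋ = 3, remainder 13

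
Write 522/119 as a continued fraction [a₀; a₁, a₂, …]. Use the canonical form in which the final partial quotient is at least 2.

522 = 4·119 + 46, so a_0 = 4
119 = 2·46 + 27, so a_1 = 2
46 = 1·27 + 19, so a_2 = 1
27 = 1·19 + 8, so a_3 = 1
19 = 2·8 + 3, so a_4 = 2
8 = 2·3 + 2, so a_5 = 2
3 = 1·2 + 1, so a_6 = 1
2 = 2·1 + 0, so a_7 = 2

[4; 2, 1, 1, 2, 2, 1, 2]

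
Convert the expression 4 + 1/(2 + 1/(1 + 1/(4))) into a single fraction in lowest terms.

Start with 4.
1 + 1/(4/1) = 1 + 1/4 = 5/4
2 + 1/(5/4) = 2 + 4/5 = 14/5
4 + 1/(14/5) = 4 + 5/14 = 61/14

61/14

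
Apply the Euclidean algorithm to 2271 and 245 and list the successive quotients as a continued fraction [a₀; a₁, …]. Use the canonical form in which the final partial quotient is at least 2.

[9; 3, 1, 2, 2, 9]

Repeatedly divide and take the remainder:
⌊2271/245⌋ = 9, remainder 66
⌊245/66⌋ = 3, remainder 47
⌊66/47⌋ = 1, remainder 19
⌊47/19⌋ = 2, remainder 9
⌊19/9⌋ = 2, remainder 1
⌊9/1⌋ = 9, remainder 0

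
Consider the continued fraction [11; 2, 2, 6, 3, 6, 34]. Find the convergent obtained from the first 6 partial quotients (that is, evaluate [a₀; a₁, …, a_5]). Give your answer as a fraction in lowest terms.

7277/638

Compute successive convergents:
a_0 = 11: 11/1
a_1 = 2: 23/2
a_2 = 2: 57/5
a_3 = 6: 365/32
a_4 = 3: 1152/101
a_5 = 6: 7277/638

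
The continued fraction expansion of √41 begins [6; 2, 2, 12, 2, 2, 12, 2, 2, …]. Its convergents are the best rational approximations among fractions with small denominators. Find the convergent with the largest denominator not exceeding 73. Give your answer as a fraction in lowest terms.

397/62

a_0 = 6: 6/1  (≤ bound)
a_1 = 2: 13/2  (≤ bound)
a_2 = 2: 32/5  (≤ bound)
a_3 = 12: 397/62  (≤ bound)
a_4 = 2: 826/129  (> 73, stop)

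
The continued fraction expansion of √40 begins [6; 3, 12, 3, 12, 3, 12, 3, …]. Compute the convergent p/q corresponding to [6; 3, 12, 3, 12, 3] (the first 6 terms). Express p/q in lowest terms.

Start with 3.
12 + 1/(3/1) = 12 + 1/3 = 37/3
3 + 1/(37/3) = 3 + 3/37 = 114/37
12 + 1/(114/37) = 12 + 37/114 = 1405/114
3 + 1/(1405/114) = 3 + 114/1405 = 4329/1405
6 + 1/(4329/1405) = 6 + 1405/4329 = 27379/4329

27379/4329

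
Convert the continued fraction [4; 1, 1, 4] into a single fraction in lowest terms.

41/9

a_0 = 4: 4/1
a_1 = 1: 5/1
a_2 = 1: 9/2
a_3 = 4: 41/9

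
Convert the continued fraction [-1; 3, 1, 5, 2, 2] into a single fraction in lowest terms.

-91/123

Starting at the tail and folding back:
Start with 2.
2 + 1/(2/1) = 2 + 1/2 = 5/2
5 + 1/(5/2) = 5 + 2/5 = 27/5
1 + 1/(27/5) = 1 + 5/27 = 32/27
3 + 1/(32/27) = 3 + 27/32 = 123/32
-1 + 1/(123/32) = -1 + 32/123 = -91/123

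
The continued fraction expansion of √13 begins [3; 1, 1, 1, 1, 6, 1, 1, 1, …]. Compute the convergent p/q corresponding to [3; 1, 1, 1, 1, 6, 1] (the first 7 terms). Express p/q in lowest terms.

Compute successive convergents:
a_0 = 3: 3/1
a_1 = 1: 4/1
a_2 = 1: 7/2
a_3 = 1: 11/3
a_4 = 1: 18/5
a_5 = 6: 119/33
a_6 = 1: 137/38

137/38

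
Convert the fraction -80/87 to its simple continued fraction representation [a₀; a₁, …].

-80 ÷ 87 → quotient -1, remainder 7
87 ÷ 7 → quotient 12, remainder 3
7 ÷ 3 → quotient 2, remainder 1
3 ÷ 1 → quotient 3, remainder 0

[-1; 12, 2, 3]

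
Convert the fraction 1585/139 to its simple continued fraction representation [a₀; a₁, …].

[11; 2, 2, 13, 2]

Run the Euclidean algorithm, recording each quotient:
⌊1585/139⌋ = 11, remainder 56
⌊139/56⌋ = 2, remainder 27
⌊56/27⌋ = 2, remainder 2
⌊27/2⌋ = 13, remainder 1
⌊2/1⌋ = 2, remainder 0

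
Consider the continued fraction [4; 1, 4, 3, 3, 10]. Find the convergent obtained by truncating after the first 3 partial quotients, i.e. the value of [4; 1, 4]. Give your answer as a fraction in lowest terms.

24/5

Start with 4.
1 + 1/(4/1) = 1 + 1/4 = 5/4
4 + 1/(5/4) = 4 + 4/5 = 24/5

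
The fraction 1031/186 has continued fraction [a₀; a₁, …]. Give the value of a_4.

3

⌊1031/186⌋ = 5, remainder 101
⌊186/101⌋ = 1, remainder 85
⌊101/85⌋ = 1, remainder 16
⌊85/16⌋ = 5, remainder 5
⌊16/5⌋ = 3, remainder 1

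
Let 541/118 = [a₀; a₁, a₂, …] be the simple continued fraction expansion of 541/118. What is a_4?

2

Repeatedly divide and take the remainder:
541 ÷ 118 → quotient 4, remainder 69
118 ÷ 69 → quotient 1, remainder 49
69 ÷ 49 → quotient 1, remainder 20
49 ÷ 20 → quotient 2, remainder 9
20 ÷ 9 → quotient 2, remainder 2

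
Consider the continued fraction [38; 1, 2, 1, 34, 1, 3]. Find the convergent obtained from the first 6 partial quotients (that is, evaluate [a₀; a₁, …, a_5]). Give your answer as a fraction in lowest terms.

5541/143

Build up convergents one term at a time:
a_0 = 38: 38/1
a_1 = 1: 39/1
a_2 = 2: 116/3
a_3 = 1: 155/4
a_4 = 34: 5386/139
a_5 = 1: 5541/143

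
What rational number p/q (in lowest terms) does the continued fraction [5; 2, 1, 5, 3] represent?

289/54

a_0 = 5: 5/1
a_1 = 2: 11/2
a_2 = 1: 16/3
a_3 = 5: 91/17
a_4 = 3: 289/54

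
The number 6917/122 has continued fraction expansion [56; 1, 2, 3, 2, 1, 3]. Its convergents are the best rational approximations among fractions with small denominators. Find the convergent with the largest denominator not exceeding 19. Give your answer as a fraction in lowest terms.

567/10

List convergents until the denominator exceeds the bound:
a_0 = 56: 56/1  (≤ bound)
a_1 = 1: 57/1  (≤ bound)
a_2 = 2: 170/3  (≤ bound)
a_3 = 3: 567/10  (≤ bound)
a_4 = 2: 1304/23  (> 19, stop)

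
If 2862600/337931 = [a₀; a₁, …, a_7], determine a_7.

Run the Euclidean algorithm, recording each quotient:
2862600 ÷ 337931 → quotient 8, remainder 159152
337931 ÷ 159152 → quotient 2, remainder 19627
159152 ÷ 19627 → quotient 8, remainder 2136
19627 ÷ 2136 → quotient 9, remainder 403
2136 ÷ 403 → quotient 5, remainder 121
403 ÷ 121 → quotient 3, remainder 40
121 ÷ 40 → quotient 3, remainder 1
40 ÷ 1 → quotient 40, remainder 0

40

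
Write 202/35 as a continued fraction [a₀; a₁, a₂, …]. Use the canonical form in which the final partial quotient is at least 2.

[5; 1, 3, 2, 1, 2]

202 ÷ 35 → quotient 5, remainder 27
35 ÷ 27 → quotient 1, remainder 8
27 ÷ 8 → quotient 3, remainder 3
8 ÷ 3 → quotient 2, remainder 2
3 ÷ 2 → quotient 1, remainder 1
2 ÷ 1 → quotient 2, remainder 0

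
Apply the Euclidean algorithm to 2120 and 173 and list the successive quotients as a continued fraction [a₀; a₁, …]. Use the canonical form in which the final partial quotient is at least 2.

2120 ÷ 173 → quotient 12, remainder 44
173 ÷ 44 → quotient 3, remainder 41
44 ÷ 41 → quotient 1, remainder 3
41 ÷ 3 → quotient 13, remainder 2
3 ÷ 2 → quotient 1, remainder 1
2 ÷ 1 → quotient 2, remainder 0

[12; 3, 1, 13, 1, 2]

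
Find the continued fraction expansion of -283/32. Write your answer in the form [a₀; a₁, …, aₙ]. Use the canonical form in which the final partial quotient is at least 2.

-283 ÷ 32 → quotient -9, remainder 5
32 ÷ 5 → quotient 6, remainder 2
5 ÷ 2 → quotient 2, remainder 1
2 ÷ 1 → quotient 2, remainder 0

[-9; 6, 2, 2]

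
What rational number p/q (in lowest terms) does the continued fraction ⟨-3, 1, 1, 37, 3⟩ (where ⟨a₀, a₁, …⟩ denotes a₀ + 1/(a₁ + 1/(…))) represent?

-566/227

a_0 = -3: -3/1
a_1 = 1: -2/1
a_2 = 1: -5/2
a_3 = 37: -187/75
a_4 = 3: -566/227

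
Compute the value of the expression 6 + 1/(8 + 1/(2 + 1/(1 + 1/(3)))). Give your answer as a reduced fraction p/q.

Use the convergent recurrence hₖ = aₖ·hₖ₋₁ + hₖ₋₂ (and likewise for the denominators kₖ):
a_0 = 6: 6/1
a_1 = 8: 49/8
a_2 = 2: 104/17
a_3 = 1: 153/25
a_4 = 3: 563/92

563/92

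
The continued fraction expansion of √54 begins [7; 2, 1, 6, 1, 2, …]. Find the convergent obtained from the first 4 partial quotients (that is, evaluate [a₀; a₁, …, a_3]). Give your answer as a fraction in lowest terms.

Work from the innermost term outward:
Start with 6.
1 + 1/(6/1) = 1 + 1/6 = 7/6
2 + 1/(7/6) = 2 + 6/7 = 20/7
7 + 1/(20/7) = 7 + 7/20 = 147/20

147/20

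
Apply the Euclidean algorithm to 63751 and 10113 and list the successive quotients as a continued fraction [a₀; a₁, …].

[6; 3, 3, 2, 3, 2, 27, 2]

Apply division with remainder until the remainder is 0:
63751 ÷ 10113 → quotient 6, remainder 3073
10113 ÷ 3073 → quotient 3, remainder 894
3073 ÷ 894 → quotient 3, remainder 391
894 ÷ 391 → quotient 2, remainder 112
391 ÷ 112 → quotient 3, remainder 55
112 ÷ 55 → quotient 2, remainder 2
55 ÷ 2 → quotient 27, remainder 1
2 ÷ 1 → quotient 2, remainder 0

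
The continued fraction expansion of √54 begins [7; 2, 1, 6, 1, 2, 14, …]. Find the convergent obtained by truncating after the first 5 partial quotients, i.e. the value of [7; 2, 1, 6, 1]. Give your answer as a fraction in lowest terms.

Start with 1.
6 + 1/(1/1) = 6 + 1/1 = 7/1
1 + 1/(7/1) = 1 + 1/7 = 8/7
2 + 1/(8/7) = 2 + 7/8 = 23/8
7 + 1/(23/8) = 7 + 8/23 = 169/23

169/23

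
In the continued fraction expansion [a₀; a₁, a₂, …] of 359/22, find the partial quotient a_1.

3

359 ÷ 22 → quotient 16, remainder 7
22 ÷ 7 → quotient 3, remainder 1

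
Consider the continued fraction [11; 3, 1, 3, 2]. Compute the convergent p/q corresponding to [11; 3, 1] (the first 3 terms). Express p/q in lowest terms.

45/4

Start with 1.
3 + 1/(1/1) = 3 + 1/1 = 4/1
11 + 1/(4/1) = 11 + 1/4 = 45/4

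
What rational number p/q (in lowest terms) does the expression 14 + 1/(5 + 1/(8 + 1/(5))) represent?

2981/210

Starting at the tail and folding back:
Start with 5.
8 + 1/(5/1) = 8 + 1/5 = 41/5
5 + 1/(41/5) = 5 + 5/41 = 210/41
14 + 1/(210/41) = 14 + 41/210 = 2981/210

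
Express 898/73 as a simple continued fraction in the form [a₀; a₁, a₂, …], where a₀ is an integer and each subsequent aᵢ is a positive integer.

⌊898/73⌋ = 12, remainder 22
⌊73/22⌋ = 3, remainder 7
⌊22/7⌋ = 3, remainder 1
⌊7/1⌋ = 7, remainder 0

[12; 3, 3, 7]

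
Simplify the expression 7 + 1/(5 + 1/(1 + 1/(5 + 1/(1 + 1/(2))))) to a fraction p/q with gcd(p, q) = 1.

839/117

Start with 2.
1 + 1/(2/1) = 1 + 1/2 = 3/2
5 + 1/(3/2) = 5 + 2/3 = 17/3
1 + 1/(17/3) = 1 + 3/17 = 20/17
5 + 1/(20/17) = 5 + 17/20 = 117/20
7 + 1/(117/20) = 7 + 20/117 = 839/117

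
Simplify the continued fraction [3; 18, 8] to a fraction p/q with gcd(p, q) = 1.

443/145

Collapse the nested fraction from the inside out:
Start with 8.
18 + 1/(8/1) = 18 + 1/8 = 145/8
3 + 1/(145/8) = 3 + 8/145 = 443/145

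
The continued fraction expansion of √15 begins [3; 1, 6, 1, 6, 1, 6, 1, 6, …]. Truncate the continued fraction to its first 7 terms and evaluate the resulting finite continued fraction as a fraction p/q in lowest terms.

Compute successive convergents:
a_0 = 3: 3/1
a_1 = 1: 4/1
a_2 = 6: 27/7
a_3 = 1: 31/8
a_4 = 6: 213/55
a_5 = 1: 244/63
a_6 = 6: 1677/433

1677/433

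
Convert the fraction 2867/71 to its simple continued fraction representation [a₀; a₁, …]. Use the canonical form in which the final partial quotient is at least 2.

2867 = 40·71 + 27, so a_0 = 40
71 = 2·27 + 17, so a_1 = 2
27 = 1·17 + 10, so a_2 = 1
17 = 1·10 + 7, so a_3 = 1
10 = 1·7 + 3, so a_4 = 1
7 = 2·3 + 1, so a_5 = 2
3 = 3·1 + 0, so a_6 = 3

[40; 2, 1, 1, 1, 2, 3]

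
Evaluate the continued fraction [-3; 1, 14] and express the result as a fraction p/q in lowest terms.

a_0 = -3: -3/1
a_1 = 1: -2/1
a_2 = 14: -31/15

-31/15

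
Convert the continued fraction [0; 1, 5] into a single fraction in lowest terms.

5/6

Start with 5.
1 + 1/(5/1) = 1 + 1/5 = 6/5
0 + 1/(6/5) = 0 + 5/6 = 5/6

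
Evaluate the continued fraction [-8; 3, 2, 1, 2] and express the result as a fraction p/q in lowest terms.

-208/27

a_0 = -8: -8/1
a_1 = 3: -23/3
a_2 = 2: -54/7
a_3 = 1: -77/10
a_4 = 2: -208/27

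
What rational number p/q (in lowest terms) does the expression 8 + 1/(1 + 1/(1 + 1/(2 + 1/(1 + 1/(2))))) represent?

163/19

Start with 2.
1 + 1/(2/1) = 1 + 1/2 = 3/2
2 + 1/(3/2) = 2 + 2/3 = 8/3
1 + 1/(8/3) = 1 + 3/8 = 11/8
1 + 1/(11/8) = 1 + 8/11 = 19/11
8 + 1/(19/11) = 8 + 11/19 = 163/19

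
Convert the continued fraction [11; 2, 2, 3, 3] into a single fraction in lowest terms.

639/56

Start with 3.
3 + 1/(3/1) = 3 + 1/3 = 10/3
2 + 1/(10/3) = 2 + 3/10 = 23/10
2 + 1/(23/10) = 2 + 10/23 = 56/23
11 + 1/(56/23) = 11 + 23/56 = 639/56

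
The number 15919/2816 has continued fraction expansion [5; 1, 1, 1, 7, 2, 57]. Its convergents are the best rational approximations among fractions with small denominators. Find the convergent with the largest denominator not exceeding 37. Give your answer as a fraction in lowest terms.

130/23

List convergents until the denominator exceeds the bound:
a_0 = 5: 5/1  (≤ bound)
a_1 = 1: 6/1  (≤ bound)
a_2 = 1: 11/2  (≤ bound)
a_3 = 1: 17/3  (≤ bound)
a_4 = 7: 130/23  (≤ bound)
a_5 = 2: 277/49  (> 37, stop)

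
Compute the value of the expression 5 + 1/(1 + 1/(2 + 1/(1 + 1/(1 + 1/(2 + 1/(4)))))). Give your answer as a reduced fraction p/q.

Use the convergent recurrence hₖ = aₖ·hₖ₋₁ + hₖ₋₂ (and likewise for the denominators kₖ):
a_0 = 5: 5/1
a_1 = 1: 6/1
a_2 = 2: 17/3
a_3 = 1: 23/4
a_4 = 1: 40/7
a_5 = 2: 103/18
a_6 = 4: 452/79

452/79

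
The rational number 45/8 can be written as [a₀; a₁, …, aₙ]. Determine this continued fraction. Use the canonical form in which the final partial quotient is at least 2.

[5; 1, 1, 1, 2]

⌊45/8⌋ = 5, remainder 5
⌊8/5⌋ = 1, remainder 3
⌊5/3⌋ = 1, remainder 2
⌊3/2⌋ = 1, remainder 1
⌊2/1⌋ = 2, remainder 0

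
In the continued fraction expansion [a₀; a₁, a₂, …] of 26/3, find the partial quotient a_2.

Apply division with remainder until the remainder is 0:
26 = 8·3 + 2, so a_0 = 8
3 = 1·2 + 1, so a_1 = 1
2 = 2·1 + 0, so a_2 = 2

2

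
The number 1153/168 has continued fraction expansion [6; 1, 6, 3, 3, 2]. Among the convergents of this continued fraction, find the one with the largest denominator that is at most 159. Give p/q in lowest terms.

501/73

List convergents until the denominator exceeds the bound:
a_0 = 6: 6/1  (≤ bound)
a_1 = 1: 7/1  (≤ bound)
a_2 = 6: 48/7  (≤ bound)
a_3 = 3: 151/22  (≤ bound)
a_4 = 3: 501/73  (≤ bound)
a_5 = 2: 1153/168  (> 159, stop)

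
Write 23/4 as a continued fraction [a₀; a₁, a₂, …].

⌊23/4⌋ = 5, remainder 3
⌊4/3⌋ = 1, remainder 1
⌊3/1⌋ = 3, remainder 0

[5; 1, 3]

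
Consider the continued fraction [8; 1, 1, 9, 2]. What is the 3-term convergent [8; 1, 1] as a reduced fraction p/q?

Start with 1.
1 + 1/(1/1) = 1 + 1/1 = 2/1
8 + 1/(2/1) = 8 + 1/2 = 17/2

17/2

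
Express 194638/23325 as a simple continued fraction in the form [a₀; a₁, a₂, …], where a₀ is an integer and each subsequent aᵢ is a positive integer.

[8; 2, 1, 9, 5, 3, 49]

194638 = 8·23325 + 8038, so a_0 = 8
23325 = 2·8038 + 7249, so a_1 = 2
8038 = 1·7249 + 789, so a_2 = 1
7249 = 9·789 + 148, so a_3 = 9
789 = 5·148 + 49, so a_4 = 5
148 = 3·49 + 1, so a_5 = 3
49 = 49·1 + 0, so a_6 = 49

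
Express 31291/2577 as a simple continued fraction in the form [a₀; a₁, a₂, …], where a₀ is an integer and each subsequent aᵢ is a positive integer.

[12; 7, 45, 1, 7]

31291 = 12·2577 + 367, so a_0 = 12
2577 = 7·367 + 8, so a_1 = 7
367 = 45·8 + 7, so a_2 = 45
8 = 1·7 + 1, so a_3 = 1
7 = 7·1 + 0, so a_4 = 7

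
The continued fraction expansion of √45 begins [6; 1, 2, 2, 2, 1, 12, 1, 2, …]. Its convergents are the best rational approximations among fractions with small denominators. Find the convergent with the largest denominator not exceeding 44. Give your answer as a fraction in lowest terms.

161/24

a_0 = 6: 6/1  (≤ bound)
a_1 = 1: 7/1  (≤ bound)
a_2 = 2: 20/3  (≤ bound)
a_3 = 2: 47/7  (≤ bound)
a_4 = 2: 114/17  (≤ bound)
a_5 = 1: 161/24  (≤ bound)
a_6 = 12: 2046/305  (> 44, stop)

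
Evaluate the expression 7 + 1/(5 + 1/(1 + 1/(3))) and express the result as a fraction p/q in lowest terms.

165/23

Start with 3.
1 + 1/(3/1) = 1 + 1/3 = 4/3
5 + 1/(4/3) = 5 + 3/4 = 23/4
7 + 1/(23/4) = 7 + 4/23 = 165/23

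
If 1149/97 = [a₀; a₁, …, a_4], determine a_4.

7

⌊1149/97⌋ = 11, remainder 82
⌊97/82⌋ = 1, remainder 15
⌊82/15⌋ = 5, remainder 7
⌊15/7⌋ = 2, remainder 1
⌊7/1⌋ = 7, remainder 0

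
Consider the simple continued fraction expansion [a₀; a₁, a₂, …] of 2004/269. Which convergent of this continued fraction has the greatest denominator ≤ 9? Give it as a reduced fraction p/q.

67/9

List convergents until the denominator exceeds the bound:
a_0 = 7: 7/1  (≤ bound)
a_1 = 2: 15/2  (≤ bound)
a_2 = 4: 67/9  (≤ bound)
a_3 = 2: 149/20  (> 9, stop)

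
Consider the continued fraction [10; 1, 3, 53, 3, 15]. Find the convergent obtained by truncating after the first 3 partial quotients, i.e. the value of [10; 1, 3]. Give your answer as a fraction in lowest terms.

43/4

Compute successive convergents:
a_0 = 10: 10/1
a_1 = 1: 11/1
a_2 = 3: 43/4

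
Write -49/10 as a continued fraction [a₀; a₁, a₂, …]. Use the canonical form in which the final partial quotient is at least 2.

[-5; 10]

⌊-49/10⌋ = -5, remainder 1
⌊10/1⌋ = 10, remainder 0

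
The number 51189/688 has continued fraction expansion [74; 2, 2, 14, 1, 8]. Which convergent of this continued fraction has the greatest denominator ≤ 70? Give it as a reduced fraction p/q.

372/5

a_0 = 74: 74/1  (≤ bound)
a_1 = 2: 149/2  (≤ bound)
a_2 = 2: 372/5  (≤ bound)
a_3 = 14: 5357/72  (> 70, stop)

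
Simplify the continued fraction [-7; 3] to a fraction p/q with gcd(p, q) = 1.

-20/3

a_0 = -7: -7/1
a_1 = 3: -20/3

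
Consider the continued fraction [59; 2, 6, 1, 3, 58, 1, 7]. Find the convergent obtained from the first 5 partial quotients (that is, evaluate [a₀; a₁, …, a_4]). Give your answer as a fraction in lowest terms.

Start with 3.
1 + 1/(3/1) = 1 + 1/3 = 4/3
6 + 1/(4/3) = 6 + 3/4 = 27/4
2 + 1/(27/4) = 2 + 4/27 = 58/27
59 + 1/(58/27) = 59 + 27/58 = 3449/58

3449/58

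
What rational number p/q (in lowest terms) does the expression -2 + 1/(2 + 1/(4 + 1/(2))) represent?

a_0 = -2: -2/1
a_1 = 2: -3/2
a_2 = 4: -14/9
a_3 = 2: -31/20

-31/20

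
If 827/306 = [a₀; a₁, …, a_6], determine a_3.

2

827 = 2·306 + 215, so a_0 = 2
306 = 1·215 + 91, so a_1 = 1
215 = 2·91 + 33, so a_2 = 2
91 = 2·33 + 25, so a_3 = 2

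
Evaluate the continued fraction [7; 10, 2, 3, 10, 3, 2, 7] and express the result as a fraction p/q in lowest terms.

a_0 = 7: 7/1
a_1 = 10: 71/10
a_2 = 2: 149/21
a_3 = 3: 518/73
a_4 = 10: 5329/751
a_5 = 3: 16505/2326
a_6 = 2: 38339/5403
a_7 = 7: 284878/40147

284878/40147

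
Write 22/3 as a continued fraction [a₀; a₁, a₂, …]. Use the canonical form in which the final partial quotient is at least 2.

[7; 3]

Apply division with remainder until the remainder is 0:
⌊22/3⌋ = 7, remainder 1
⌊3/1⌋ = 3, remainder 0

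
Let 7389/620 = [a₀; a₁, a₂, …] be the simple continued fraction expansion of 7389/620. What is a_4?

2

7389 = 11·620 + 569, so a_0 = 11
620 = 1·569 + 51, so a_1 = 1
569 = 11·51 + 8, so a_2 = 11
51 = 6·8 + 3, so a_3 = 6
8 = 2·3 + 2, so a_4 = 2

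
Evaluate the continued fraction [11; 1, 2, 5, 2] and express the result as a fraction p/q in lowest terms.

a_0 = 11: 11/1
a_1 = 1: 12/1
a_2 = 2: 35/3
a_3 = 5: 187/16
a_4 = 2: 409/35

409/35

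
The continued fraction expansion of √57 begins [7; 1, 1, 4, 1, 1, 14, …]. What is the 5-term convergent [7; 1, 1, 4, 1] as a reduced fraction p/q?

Build up convergents one term at a time:
a_0 = 7: 7/1
a_1 = 1: 8/1
a_2 = 1: 15/2
a_3 = 4: 68/9
a_4 = 1: 83/11

83/11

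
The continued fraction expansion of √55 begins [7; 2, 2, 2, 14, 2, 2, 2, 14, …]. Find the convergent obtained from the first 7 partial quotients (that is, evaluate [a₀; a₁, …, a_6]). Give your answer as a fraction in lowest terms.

Work from the innermost term outward:
Start with 2.
2 + 1/(2/1) = 2 + 1/2 = 5/2
14 + 1/(5/2) = 14 + 2/5 = 72/5
2 + 1/(72/5) = 2 + 5/72 = 149/72
2 + 1/(149/72) = 2 + 72/149 = 370/149
2 + 1/(370/149) = 2 + 149/370 = 889/370
7 + 1/(889/370) = 7 + 370/889 = 6593/889

6593/889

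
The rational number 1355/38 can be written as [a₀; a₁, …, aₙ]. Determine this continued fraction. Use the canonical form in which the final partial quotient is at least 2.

⌊1355/38⌋ = 35, remainder 25
⌊38/25⌋ = 1, remainder 13
⌊25/13⌋ = 1, remainder 12
⌊13/12⌋ = 1, remainder 1
⌊12/1⌋ = 12, remainder 0

[35; 1, 1, 1, 12]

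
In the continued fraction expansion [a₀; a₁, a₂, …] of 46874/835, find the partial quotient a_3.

46874 ÷ 835 → quotient 56, remainder 114
835 ÷ 114 → quotient 7, remainder 37
114 ÷ 37 → quotient 3, remainder 3
37 ÷ 3 → quotient 12, remainder 1

12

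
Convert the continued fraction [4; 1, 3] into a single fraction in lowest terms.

Work from the innermost term outward:
Start with 3.
1 + 1/(3/1) = 1 + 1/3 = 4/3
4 + 1/(4/3) = 4 + 3/4 = 19/4

19/4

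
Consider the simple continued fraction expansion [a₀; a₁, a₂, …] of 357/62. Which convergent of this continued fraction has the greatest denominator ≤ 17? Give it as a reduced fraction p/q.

List convergents until the denominator exceeds the bound:
a_0 = 5: 5/1  (≤ bound)
a_1 = 1: 6/1  (≤ bound)
a_2 = 3: 23/4  (≤ bound)
a_3 = 7: 167/29  (> 17, stop)

23/4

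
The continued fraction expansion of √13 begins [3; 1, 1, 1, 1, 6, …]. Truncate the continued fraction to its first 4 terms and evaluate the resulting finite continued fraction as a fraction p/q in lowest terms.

11/3

a_0 = 3: 3/1
a_1 = 1: 4/1
a_2 = 1: 7/2
a_3 = 1: 11/3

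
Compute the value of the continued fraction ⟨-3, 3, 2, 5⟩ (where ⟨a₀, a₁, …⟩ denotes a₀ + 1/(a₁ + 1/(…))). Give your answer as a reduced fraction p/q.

a_0 = -3: -3/1
a_1 = 3: -8/3
a_2 = 2: -19/7
a_3 = 5: -103/38

-103/38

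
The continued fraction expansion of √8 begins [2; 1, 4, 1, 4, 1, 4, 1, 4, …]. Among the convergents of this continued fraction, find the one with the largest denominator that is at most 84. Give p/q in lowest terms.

List convergents until the denominator exceeds the bound:
a_0 = 2: 2/1  (≤ bound)
a_1 = 1: 3/1  (≤ bound)
a_2 = 4: 14/5  (≤ bound)
a_3 = 1: 17/6  (≤ bound)
a_4 = 4: 82/29  (≤ bound)
a_5 = 1: 99/35  (≤ bound)
a_6 = 4: 478/169  (> 84, stop)

99/35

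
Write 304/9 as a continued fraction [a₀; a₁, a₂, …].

304 = 33·9 + 7, so a_0 = 33
9 = 1·7 + 2, so a_1 = 1
7 = 3·2 + 1, so a_2 = 3
2 = 2·1 + 0, so a_3 = 2

[33; 1, 3, 2]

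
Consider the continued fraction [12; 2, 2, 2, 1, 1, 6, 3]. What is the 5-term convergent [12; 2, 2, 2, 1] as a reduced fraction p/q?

Starting at the tail and folding back:
Start with 1.
2 + 1/(1/1) = 2 + 1/1 = 3/1
2 + 1/(3/1) = 2 + 1/3 = 7/3
2 + 1/(7/3) = 2 + 3/7 = 17/7
12 + 1/(17/7) = 12 + 7/17 = 211/17

211/17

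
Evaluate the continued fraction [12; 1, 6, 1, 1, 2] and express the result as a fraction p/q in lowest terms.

489/38

a_0 = 12: 12/1
a_1 = 1: 13/1
a_2 = 6: 90/7
a_3 = 1: 103/8
a_4 = 1: 193/15
a_5 = 2: 489/38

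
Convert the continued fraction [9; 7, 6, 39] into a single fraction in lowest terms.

15391/1684

Starting at the tail and folding back:
Start with 39.
6 + 1/(39/1) = 6 + 1/39 = 235/39
7 + 1/(235/39) = 7 + 39/235 = 1684/235
9 + 1/(1684/235) = 9 + 235/1684 = 15391/1684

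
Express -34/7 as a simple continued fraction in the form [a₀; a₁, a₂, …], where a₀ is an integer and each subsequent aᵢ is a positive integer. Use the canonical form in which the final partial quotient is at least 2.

-34 = -5·7 + 1, so a_0 = -5
7 = 7·1 + 0, so a_1 = 7

[-5; 7]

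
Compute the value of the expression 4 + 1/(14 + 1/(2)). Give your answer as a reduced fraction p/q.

118/29

Start with 2.
14 + 1/(2/1) = 14 + 1/2 = 29/2
4 + 1/(29/2) = 4 + 2/29 = 118/29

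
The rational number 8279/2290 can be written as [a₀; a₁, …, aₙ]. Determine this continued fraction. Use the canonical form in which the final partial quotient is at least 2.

Apply division with remainder until the remainder is 0:
8279 ÷ 2290 → quotient 3, remainder 1409
2290 ÷ 1409 → quotient 1, remainder 881
1409 ÷ 881 → quotient 1, remainder 528
881 ÷ 528 → quotient 1, remainder 353
528 ÷ 353 → quotient 1, remainder 175
353 ÷ 175 → quotient 2, remainder 3
175 ÷ 3 → quotient 58, remainder 1
3 ÷ 1 → quotient 3, remainder 0

[3; 1, 1, 1, 1, 2, 58, 3]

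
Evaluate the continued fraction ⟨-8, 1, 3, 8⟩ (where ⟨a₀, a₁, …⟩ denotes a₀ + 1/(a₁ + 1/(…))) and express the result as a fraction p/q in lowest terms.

Start with 8.
3 + 1/(8/1) = 3 + 1/8 = 25/8
1 + 1/(25/8) = 1 + 8/25 = 33/25
-8 + 1/(33/25) = -8 + 25/33 = -239/33

-239/33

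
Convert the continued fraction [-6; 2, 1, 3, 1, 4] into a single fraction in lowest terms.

a_0 = -6: -6/1
a_1 = 2: -11/2
a_2 = 1: -17/3
a_3 = 3: -62/11
a_4 = 1: -79/14
a_5 = 4: -378/67

-378/67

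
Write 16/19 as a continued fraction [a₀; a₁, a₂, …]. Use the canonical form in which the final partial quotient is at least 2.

Run the Euclidean algorithm, recording each quotient:
16 = 0·19 + 16, so a_0 = 0
19 = 1·16 + 3, so a_1 = 1
16 = 5·3 + 1, so a_2 = 5
3 = 3·1 + 0, so a_3 = 3

[0; 1, 5, 3]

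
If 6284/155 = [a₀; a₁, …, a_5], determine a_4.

Run the Euclidean algorithm, recording each quotient:
6284 = 40·155 + 84, so a_0 = 40
155 = 1·84 + 71, so a_1 = 1
84 = 1·71 + 13, so a_2 = 1
71 = 5·13 + 6, so a_3 = 5
13 = 2·6 + 1, so a_4 = 2

2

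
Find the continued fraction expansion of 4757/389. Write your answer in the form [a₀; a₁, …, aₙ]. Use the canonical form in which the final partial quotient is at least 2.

⌊4757/389⌋ = 12, remainder 89
⌊389/89⌋ = 4, remainder 33
⌊89/33⌋ = 2, remainder 23
⌊33/23⌋ = 1, remainder 10
⌊23/10⌋ = 2, remainder 3
⌊10/3⌋ = 3, remainder 1
⌊3/1⌋ = 3, remainder 0

[12; 4, 2, 1, 2, 3, 3]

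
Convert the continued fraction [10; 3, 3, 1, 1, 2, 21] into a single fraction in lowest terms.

13005/1262

Start with 21.
2 + 1/(21/1) = 2 + 1/21 = 43/21
1 + 1/(43/21) = 1 + 21/43 = 64/43
1 + 1/(64/43) = 1 + 43/64 = 107/64
3 + 1/(107/64) = 3 + 64/107 = 385/107
3 + 1/(385/107) = 3 + 107/385 = 1262/385
10 + 1/(1262/385) = 10 + 385/1262 = 13005/1262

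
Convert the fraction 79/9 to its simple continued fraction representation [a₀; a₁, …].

79 = 8·9 + 7, so a_0 = 8
9 = 1·7 + 2, so a_1 = 1
7 = 3·2 + 1, so a_2 = 3
2 = 2·1 + 0, so a_3 = 2

[8; 1, 3, 2]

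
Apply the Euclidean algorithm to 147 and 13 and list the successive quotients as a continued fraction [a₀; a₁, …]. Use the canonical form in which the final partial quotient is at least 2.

[11; 3, 4]

Apply division with remainder until the remainder is 0:
⌊147/13⌋ = 11, remainder 4
⌊13/4⌋ = 3, remainder 1
⌊4/1⌋ = 4, remainder 0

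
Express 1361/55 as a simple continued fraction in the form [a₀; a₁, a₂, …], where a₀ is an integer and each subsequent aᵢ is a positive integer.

1361 ÷ 55 → quotient 24, remainder 41
55 ÷ 41 → quotient 1, remainder 14
41 ÷ 14 → quotient 2, remainder 13
14 ÷ 13 → quotient 1, remainder 1
13 ÷ 1 → quotient 13, remainder 0

[24; 1, 2, 1, 13]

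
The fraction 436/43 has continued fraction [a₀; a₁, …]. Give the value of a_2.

6

Repeatedly divide and take the remainder:
436 = 10·43 + 6, so a_0 = 10
43 = 7·6 + 1, so a_1 = 7
6 = 6·1 + 0, so a_2 = 6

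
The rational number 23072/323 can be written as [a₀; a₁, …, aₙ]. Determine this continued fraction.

[71; 2, 3, 11, 4]

⌊23072/323⌋ = 71, remainder 139
⌊323/139⌋ = 2, remainder 45
⌊139/45⌋ = 3, remainder 4
⌊45/4⌋ = 11, remainder 1
⌊4/1⌋ = 4, remainder 0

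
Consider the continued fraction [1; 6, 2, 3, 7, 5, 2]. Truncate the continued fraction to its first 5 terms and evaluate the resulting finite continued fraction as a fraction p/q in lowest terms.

a_0 = 1: 1/1
a_1 = 6: 7/6
a_2 = 2: 15/13
a_3 = 3: 52/45
a_4 = 7: 379/328

379/328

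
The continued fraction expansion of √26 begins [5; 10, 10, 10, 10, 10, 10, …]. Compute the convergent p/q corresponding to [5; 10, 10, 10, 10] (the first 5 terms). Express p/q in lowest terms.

Compute successive convergents:
a_0 = 5: 5/1
a_1 = 10: 51/10
a_2 = 10: 515/101
a_3 = 10: 5201/1020
a_4 = 10: 52525/10301

52525/10301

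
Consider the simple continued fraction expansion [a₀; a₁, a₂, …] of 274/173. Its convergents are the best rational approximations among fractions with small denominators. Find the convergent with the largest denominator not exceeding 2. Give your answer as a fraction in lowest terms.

3/2

a_0 = 1: 1/1  (≤ bound)
a_1 = 1: 2/1  (≤ bound)
a_2 = 1: 3/2  (≤ bound)
a_3 = 2: 8/5  (> 2, stop)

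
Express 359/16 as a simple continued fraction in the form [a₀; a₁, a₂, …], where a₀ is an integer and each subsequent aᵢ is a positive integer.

[22; 2, 3, 2]

359 = 22·16 + 7, so a_0 = 22
16 = 2·7 + 2, so a_1 = 2
7 = 3·2 + 1, so a_2 = 3
2 = 2·1 + 0, so a_3 = 2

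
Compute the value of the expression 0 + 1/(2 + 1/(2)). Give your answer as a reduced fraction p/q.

2/5

Start with 2.
2 + 1/(2/1) = 2 + 1/2 = 5/2
0 + 1/(5/2) = 0 + 2/5 = 2/5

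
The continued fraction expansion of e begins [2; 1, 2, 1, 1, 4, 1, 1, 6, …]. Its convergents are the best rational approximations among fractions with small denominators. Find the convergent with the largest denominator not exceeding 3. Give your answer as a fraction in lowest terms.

8/3

List convergents until the denominator exceeds the bound:
a_0 = 2: 2/1  (≤ bound)
a_1 = 1: 3/1  (≤ bound)
a_2 = 2: 8/3  (≤ bound)
a_3 = 1: 11/4  (> 3, stop)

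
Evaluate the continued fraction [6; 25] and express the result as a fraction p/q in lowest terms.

a_0 = 6: 6/1
a_1 = 25: 151/25

151/25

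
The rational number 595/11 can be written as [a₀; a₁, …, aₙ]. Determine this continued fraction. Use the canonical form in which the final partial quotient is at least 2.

[54; 11]

595 ÷ 11 → quotient 54, remainder 1
11 ÷ 1 → quotient 11, remainder 0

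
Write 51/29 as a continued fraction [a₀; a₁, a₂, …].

[1; 1, 3, 7]

Repeatedly divide and take the remainder:
⌊51/29⌋ = 1, remainder 22
⌊29/22⌋ = 1, remainder 7
⌊22/7⌋ = 3, remainder 1
⌊7/1⌋ = 7, remainder 0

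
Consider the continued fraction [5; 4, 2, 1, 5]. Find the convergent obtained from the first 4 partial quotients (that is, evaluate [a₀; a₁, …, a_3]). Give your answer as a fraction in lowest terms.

68/13

Start with 1.
2 + 1/(1/1) = 2 + 1/1 = 3/1
4 + 1/(3/1) = 4 + 1/3 = 13/3
5 + 1/(13/3) = 5 + 3/13 = 68/13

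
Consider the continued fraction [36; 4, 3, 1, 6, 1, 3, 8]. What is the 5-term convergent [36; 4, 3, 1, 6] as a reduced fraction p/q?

Build up convergents one term at a time:
a_0 = 36: 36/1
a_1 = 4: 145/4
a_2 = 3: 471/13
a_3 = 1: 616/17
a_4 = 6: 4167/115

4167/115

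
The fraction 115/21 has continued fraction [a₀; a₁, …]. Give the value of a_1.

2

⌊115/21⌋ = 5, remainder 10
⌊21/10⌋ = 2, remainder 1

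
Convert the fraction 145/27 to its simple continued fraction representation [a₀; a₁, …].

145 = 5·27 + 10, so a_0 = 5
27 = 2·10 + 7, so a_1 = 2
10 = 1·7 + 3, so a_2 = 1
7 = 2·3 + 1, so a_3 = 2
3 = 3·1 + 0, so a_4 = 3

[5; 2, 1, 2, 3]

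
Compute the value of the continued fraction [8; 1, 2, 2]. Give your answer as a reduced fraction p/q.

61/7

Use the convergent recurrence hₖ = aₖ·hₖ₋₁ + hₖ₋₂ (and likewise for the denominators kₖ):
a_0 = 8: 8/1
a_1 = 1: 9/1
a_2 = 2: 26/3
a_3 = 2: 61/7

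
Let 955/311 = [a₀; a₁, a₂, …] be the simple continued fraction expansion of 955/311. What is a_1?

14

955 = 3·311 + 22, so a_0 = 3
311 = 14·22 + 3, so a_1 = 14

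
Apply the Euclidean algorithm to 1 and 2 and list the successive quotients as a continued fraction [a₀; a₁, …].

[0; 2]

⌊1/2⌋ = 0, remainder 1
⌊2/1⌋ = 2, remainder 0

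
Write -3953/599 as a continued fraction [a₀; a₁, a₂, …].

-3953 = -7·599 + 240, so a_0 = -7
599 = 2·240 + 119, so a_1 = 2
240 = 2·119 + 2, so a_2 = 2
119 = 59·2 + 1, so a_3 = 59
2 = 2·1 + 0, so a_4 = 2

[-7; 2, 2, 59, 2]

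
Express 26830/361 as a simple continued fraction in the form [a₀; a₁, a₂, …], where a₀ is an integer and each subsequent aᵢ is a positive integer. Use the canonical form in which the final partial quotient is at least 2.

26830 = 74·361 + 116, so a_0 = 74
361 = 3·116 + 13, so a_1 = 3
116 = 8·13 + 12, so a_2 = 8
13 = 1·12 + 1, so a_3 = 1
12 = 12·1 + 0, so a_4 = 12

[74; 3, 8, 1, 12]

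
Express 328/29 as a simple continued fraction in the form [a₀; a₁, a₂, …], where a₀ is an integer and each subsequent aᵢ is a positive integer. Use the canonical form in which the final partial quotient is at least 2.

Run the Euclidean algorithm, recording each quotient:
⌊328/29⌋ = 11, remainder 9
⌊29/9⌋ = 3, remainder 2
⌊9/2⌋ = 4, remainder 1
⌊2/1⌋ = 2, remainder 0

[11; 3, 4, 2]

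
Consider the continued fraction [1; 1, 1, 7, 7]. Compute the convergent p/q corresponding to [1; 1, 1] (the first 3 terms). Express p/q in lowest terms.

Build up convergents one term at a time:
a_0 = 1: 1/1
a_1 = 1: 2/1
a_2 = 1: 3/2

3/2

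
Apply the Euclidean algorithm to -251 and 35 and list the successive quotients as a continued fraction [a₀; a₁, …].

⌊-251/35⌋ = -8, remainder 29
⌊35/29⌋ = 1, remainder 6
⌊29/6⌋ = 4, remainder 5
⌊6/5⌋ = 1, remainder 1
⌊5/1⌋ = 5, remainder 0

[-8; 1, 4, 1, 5]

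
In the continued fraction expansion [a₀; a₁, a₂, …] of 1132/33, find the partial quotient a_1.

3

Apply division with remainder until the remainder is 0:
1132 ÷ 33 → quotient 34, remainder 10
33 ÷ 10 → quotient 3, remainder 3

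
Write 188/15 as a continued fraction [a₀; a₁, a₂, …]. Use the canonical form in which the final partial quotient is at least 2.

[12; 1, 1, 7]

⌊188/15⌋ = 12, remainder 8
⌊15/8⌋ = 1, remainder 7
⌊8/7⌋ = 1, remainder 1
⌊7/1⌋ = 7, remainder 0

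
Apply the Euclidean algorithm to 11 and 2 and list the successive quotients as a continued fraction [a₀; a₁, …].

[5; 2]

⌊11/2⌋ = 5, remainder 1
⌊2/1⌋ = 2, remainder 0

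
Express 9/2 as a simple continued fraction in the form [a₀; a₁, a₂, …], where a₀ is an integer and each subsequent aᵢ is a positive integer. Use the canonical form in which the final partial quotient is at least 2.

Apply division with remainder until the remainder is 0:
⌊9/2⌋ = 4, remainder 1
⌊2/1⌋ = 2, remainder 0

[4; 2]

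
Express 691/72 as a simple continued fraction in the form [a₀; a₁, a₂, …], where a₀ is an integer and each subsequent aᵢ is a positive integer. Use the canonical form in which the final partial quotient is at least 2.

Run the Euclidean algorithm, recording each quotient:
691 ÷ 72 → quotient 9, remainder 43
72 ÷ 43 → quotient 1, remainder 29
43 ÷ 29 → quotient 1, remainder 14
29 ÷ 14 → quotient 2, remainder 1
14 ÷ 1 → quotient 14, remainder 0

[9; 1, 1, 2, 14]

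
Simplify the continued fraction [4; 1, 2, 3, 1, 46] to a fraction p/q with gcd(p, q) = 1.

a_0 = 4: 4/1
a_1 = 1: 5/1
a_2 = 2: 14/3
a_3 = 3: 47/10
a_4 = 1: 61/13
a_5 = 46: 2853/608

2853/608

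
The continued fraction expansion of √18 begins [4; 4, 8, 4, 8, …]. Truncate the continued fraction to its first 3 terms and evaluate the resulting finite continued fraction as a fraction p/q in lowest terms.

Build up convergents one term at a time:
a_0 = 4: 4/1
a_1 = 4: 17/4
a_2 = 8: 140/33

140/33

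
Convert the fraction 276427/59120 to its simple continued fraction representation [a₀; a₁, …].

[4; 1, 2, 11, 1, 40, 19, 2]

Run the Euclidean algorithm, recording each quotient:
276427 = 4·59120 + 39947, so a_0 = 4
59120 = 1·39947 + 19173, so a_1 = 1
39947 = 2·19173 + 1601, so a_2 = 2
19173 = 11·1601 + 1562, so a_3 = 11
1601 = 1·1562 + 39, so a_4 = 1
1562 = 40·39 + 2, so a_5 = 40
39 = 19·2 + 1, so a_6 = 19
2 = 2·1 + 0, so a_7 = 2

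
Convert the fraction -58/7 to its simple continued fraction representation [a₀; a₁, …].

-58 ÷ 7 → quotient -9, remainder 5
7 ÷ 5 → quotient 1, remainder 2
5 ÷ 2 → quotient 2, remainder 1
2 ÷ 1 → quotient 2, remainder 0

[-9; 1, 2, 2]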